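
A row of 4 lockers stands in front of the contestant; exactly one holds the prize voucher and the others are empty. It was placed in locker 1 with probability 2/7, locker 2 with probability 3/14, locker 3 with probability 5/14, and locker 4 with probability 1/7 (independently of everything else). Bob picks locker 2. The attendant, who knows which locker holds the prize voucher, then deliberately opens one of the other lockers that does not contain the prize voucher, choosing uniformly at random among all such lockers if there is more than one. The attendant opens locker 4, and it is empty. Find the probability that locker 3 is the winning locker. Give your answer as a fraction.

5/11

Consider each possible location of the prize voucher in turn.
If it is in locker 1 (prior 2/7): the attendant has 2 equally likely choices, so probability 1/2; weight (2/7)·(1/2) = 1/7.
If it is in locker 2 (prior 3/14): the attendant has 3 equally likely choices, so probability 1/3; weight (3/14)·(1/3) = 1/14.
If it is in locker 3 (prior 5/14): the attendant has 2 equally likely choices, so probability 1/2; weight (5/14)·(1/2) = 5/28.
If it is in locker 4 (prior 1/7): the attendant opened locker 4, so this case is ruled out; weight (1/7)·0 = 0.
The weights sum to 11/28.
So P(the prize voucher in locker 3 | the attendant opened locker 4) = (5/28) / (11/28) = 5/11.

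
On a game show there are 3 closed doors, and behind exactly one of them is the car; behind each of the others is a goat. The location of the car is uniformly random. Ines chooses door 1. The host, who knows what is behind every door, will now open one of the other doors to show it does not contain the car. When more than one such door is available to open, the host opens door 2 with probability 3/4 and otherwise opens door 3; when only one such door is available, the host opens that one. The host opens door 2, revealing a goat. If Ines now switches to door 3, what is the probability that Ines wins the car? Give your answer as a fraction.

Apply Bayes' rule, conditioning on where the car actually is.
If it is behind door 1 (prior 1/3): door 2 is available, opened with probability 3/4; weight (1/3)·(3/4) = 1/4.
If it is behind door 2 (prior 1/3): the host opened door 2, so this case is ruled out; weight (1/3)·0 = 0.
If it is behind door 3 (prior 1/3): only door 2 is available, probability 1; weight (1/3)·1 = 1/3.
The weights sum to 7/12.
So P(the car behind door 3 | the host opened door 2) = (1/3) / (7/12) = 4/7.

4/7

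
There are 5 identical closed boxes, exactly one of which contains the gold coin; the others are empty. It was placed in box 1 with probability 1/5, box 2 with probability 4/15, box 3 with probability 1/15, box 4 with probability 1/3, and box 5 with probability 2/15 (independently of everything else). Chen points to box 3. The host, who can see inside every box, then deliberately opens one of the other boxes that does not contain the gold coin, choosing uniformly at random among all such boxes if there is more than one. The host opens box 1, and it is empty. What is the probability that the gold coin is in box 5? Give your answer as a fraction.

8/47

Apply Bayes' rule, conditioning on where the gold coin actually is.
If it is in box 1 (prior 1/5): the host opened box 1, so this case is ruled out; weight (1/5)·0 = 0.
If it is in box 2 (prior 4/15): the host has 3 equally likely choices, so probability 1/3; weight (4/15)·(1/3) = 4/45.
If it is in box 3 (prior 1/15): the host has 4 equally likely choices, so probability 1/4; weight (1/15)·(1/4) = 1/60.
If it is in box 4 (prior 1/3): the host has 3 equally likely choices, so probability 1/3; weight (1/3)·(1/3) = 1/9.
If it is in box 5 (prior 2/15): the host has 3 equally likely choices, so probability 1/3; weight (2/15)·(1/3) = 2/45.
The weights sum to 47/180.
So P(the gold coin in box 5 | the host opened box 1) = (2/45) / (47/180) = 8/47.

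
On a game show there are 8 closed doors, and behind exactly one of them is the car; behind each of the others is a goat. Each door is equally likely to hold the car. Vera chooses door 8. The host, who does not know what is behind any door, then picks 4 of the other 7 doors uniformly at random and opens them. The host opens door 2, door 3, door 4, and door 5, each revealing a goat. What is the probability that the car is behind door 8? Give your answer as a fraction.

Condition on the true location of the car.
If it is behind any of doors 1, 6, 7, and 8 (prior 1/8 each): the host picks exactly this set with probability 1/35 regardless, and none is the prize; weight (1/8)·(1/35) = 1/280 each.
If it is behind any of doors 2, 3, 4, and 5 (prior 1/8 each): that door was opened and seen not to hold the prize — ruled out; weight (1/8)·0 = 0 each.
The weights sum to 1/70.
So P(the car behind door 8 | the host opened door 2, door 3, door 4, and door 5) = (1/280) / (1/70) = 1/4.

1/4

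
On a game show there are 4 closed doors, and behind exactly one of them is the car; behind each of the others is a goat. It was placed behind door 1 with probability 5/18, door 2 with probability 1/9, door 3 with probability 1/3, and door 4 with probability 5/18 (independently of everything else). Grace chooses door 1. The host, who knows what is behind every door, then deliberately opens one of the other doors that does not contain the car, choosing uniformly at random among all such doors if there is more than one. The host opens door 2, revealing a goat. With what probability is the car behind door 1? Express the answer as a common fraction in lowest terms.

Apply Bayes' rule, conditioning on where the car actually is.
If it is behind door 1 (prior 5/18): the host has 3 equally likely choices, so probability 1/3; weight (5/18)·(1/3) = 5/54.
If it is behind door 2 (prior 1/9): the host opened door 2, so this case is ruled out; weight (1/9)·0 = 0.
If it is behind door 3 (prior 1/3): the host has 2 equally likely choices, so probability 1/2; weight (1/3)·(1/2) = 1/6.
If it is behind door 4 (prior 5/18): the host has 2 equally likely choices, so probability 1/2; weight (5/18)·(1/2) = 5/36.
The weights sum to 43/108.
So P(the car behind door 1 | the host opened door 2) = (5/54) / (43/108) = 10/43.

10/43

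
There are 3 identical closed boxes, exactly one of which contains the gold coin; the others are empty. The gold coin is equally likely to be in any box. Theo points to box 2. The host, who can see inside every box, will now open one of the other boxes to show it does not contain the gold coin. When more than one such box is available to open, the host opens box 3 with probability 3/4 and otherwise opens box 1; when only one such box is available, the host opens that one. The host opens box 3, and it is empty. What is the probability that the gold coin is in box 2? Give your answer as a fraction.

3/7

Condition on the true location of the gold coin.
If it is in box 1 (prior 1/3): only box 3 is available, probability 1; weight (1/3)·1 = 1/3.
If it is in box 2 (prior 1/3): box 3 is available, opened with probability 3/4; weight (1/3)·(3/4) = 1/4.
If it is in box 3 (prior 1/3): the host opened box 3, so this case is ruled out; weight (1/3)·0 = 0.
The weights sum to 7/12.
So P(the gold coin in box 2 | the host opened box 3) = (1/4) / (7/12) = 3/7.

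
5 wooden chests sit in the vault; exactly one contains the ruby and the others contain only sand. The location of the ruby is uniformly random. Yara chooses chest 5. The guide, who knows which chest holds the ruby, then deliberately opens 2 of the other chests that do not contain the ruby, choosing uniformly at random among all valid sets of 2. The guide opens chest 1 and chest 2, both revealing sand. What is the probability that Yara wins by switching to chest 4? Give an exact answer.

Condition on the true location of the ruby.
If it is in either of chests 1 and 2 (prior 1/5 each): that chest was opened and seen not to hold the prize — ruled out; weight (1/5)·0 = 0 each.
If it is in either of chests 3 and 4 (prior 1/5 each): the guide has 3 equally likely choices, so probability 1/3; weight (1/5)·(1/3) = 1/15 each.
If it is in chest 5 (prior 1/5): the guide has 6 equally likely choices, so probability 1/6; weight (1/5)·(1/6) = 1/30.
The weights sum to 1/6.
So P(the ruby in chest 4 | the guide opened chest 1 and chest 2) = (1/15) / (1/6) = 2/5.

2/5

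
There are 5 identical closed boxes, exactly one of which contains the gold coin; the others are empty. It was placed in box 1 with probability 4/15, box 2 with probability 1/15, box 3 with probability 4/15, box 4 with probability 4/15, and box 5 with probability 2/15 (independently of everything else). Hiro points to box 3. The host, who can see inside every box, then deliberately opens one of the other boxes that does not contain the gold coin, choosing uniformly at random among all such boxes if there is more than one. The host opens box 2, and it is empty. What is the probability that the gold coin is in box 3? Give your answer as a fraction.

Apply Bayes' rule, conditioning on where the gold coin actually is.
If it is in either of boxes 1 and 4 (prior 4/15 each): the host has 3 equally likely choices, so probability 1/3; weight (4/15)·(1/3) = 4/45 each.
If it is in box 2 (prior 1/15): the host opened box 2, so this case is ruled out; weight (1/15)·0 = 0.
If it is in box 3 (prior 4/15): the host has 4 equally likely choices, so probability 1/4; weight (4/15)·(1/4) = 1/15.
If it is in box 5 (prior 2/15): the host has 3 equally likely choices, so probability 1/3; weight (2/15)·(1/3) = 2/45.
The weights sum to 13/45.
So P(the gold coin in box 3 | the host opened box 2) = (1/15) / (13/45) = 3/13.

3/13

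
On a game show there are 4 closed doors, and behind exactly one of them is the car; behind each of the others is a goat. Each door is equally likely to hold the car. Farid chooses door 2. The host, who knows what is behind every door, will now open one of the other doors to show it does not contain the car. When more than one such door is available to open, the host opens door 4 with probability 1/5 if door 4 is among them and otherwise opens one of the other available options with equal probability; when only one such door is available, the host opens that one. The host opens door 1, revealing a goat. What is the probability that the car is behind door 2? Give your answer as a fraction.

Condition on the true location of the car.
If it is behind door 1 (prior 1/4): the host opened door 1, so this case is ruled out; weight (1/4)·0 = 0.
If it is behind door 2 (prior 1/4): door 4 is available but not opened; door 1 gets probability (1 − 1/5)/2 = 2/5; weight (1/4)·(2/5) = 1/10.
If it is behind door 3 (prior 1/4): door 4 is available but not opened, probability 4/5; weight (1/4)·(4/5) = 1/5.
If it is behind door 4 (prior 1/4): door 4 holds the prize so is unavailable; the host chooses uniformly among the 2 others, probability 1/2; weight (1/4)·(1/2) = 1/8.
The weights sum to 17/40.
So P(the car behind door 2 | the host opened door 1) = (1/10) / (17/40) = 4/17.

4/17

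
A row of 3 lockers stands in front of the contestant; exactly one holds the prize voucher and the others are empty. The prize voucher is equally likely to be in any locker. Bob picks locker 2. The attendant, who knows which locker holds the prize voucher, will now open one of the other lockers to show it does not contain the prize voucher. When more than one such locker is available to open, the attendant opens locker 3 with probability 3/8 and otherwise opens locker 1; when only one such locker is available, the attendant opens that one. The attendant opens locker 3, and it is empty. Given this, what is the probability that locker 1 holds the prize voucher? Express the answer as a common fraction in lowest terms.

Apply Bayes' rule, conditioning on where the prize voucher actually is.
If it is in locker 1 (prior 1/3): only locker 3 is available, probability 1; weight (1/3)·1 = 1/3.
If it is in locker 2 (prior 1/3): locker 3 is available, opened with probability 3/8; weight (1/3)·(3/8) = 1/8.
If it is in locker 3 (prior 1/3): the attendant opened locker 3, so this case is ruled out; weight (1/3)·0 = 0.
The weights sum to 11/24.
So P(the prize voucher in locker 1 | the attendant opened locker 3) = (1/3) / (11/24) = 8/11.

8/11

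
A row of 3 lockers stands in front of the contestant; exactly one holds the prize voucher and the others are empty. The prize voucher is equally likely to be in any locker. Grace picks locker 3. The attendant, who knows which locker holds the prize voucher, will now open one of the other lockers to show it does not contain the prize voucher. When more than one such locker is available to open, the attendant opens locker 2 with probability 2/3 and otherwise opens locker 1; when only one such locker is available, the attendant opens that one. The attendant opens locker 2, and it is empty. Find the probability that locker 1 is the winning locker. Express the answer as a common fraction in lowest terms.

3/5

Consider each possible location of the prize voucher in turn.
If it is in locker 1 (prior 1/3): only locker 2 is available, probability 1; weight (1/3)·1 = 1/3.
If it is in locker 2 (prior 1/3): the attendant opened locker 2, so this case is ruled out; weight (1/3)·0 = 0.
If it is in locker 3 (prior 1/3): locker 2 is available, opened with probability 2/3; weight (1/3)·(2/3) = 2/9.
The weights sum to 5/9.
So P(the prize voucher in locker 1 | the attendant opened locker 2) = (1/3) / (5/9) = 3/5.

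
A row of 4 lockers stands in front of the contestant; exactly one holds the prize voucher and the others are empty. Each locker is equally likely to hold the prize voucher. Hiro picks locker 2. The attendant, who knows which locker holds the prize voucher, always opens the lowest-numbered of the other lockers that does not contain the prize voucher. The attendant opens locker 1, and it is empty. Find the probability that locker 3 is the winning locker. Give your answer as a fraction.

Apply Bayes' rule, conditioning on where the prize voucher actually is.
If it is in locker 1 (prior 1/4): the attendant opened locker 1, so this case is ruled out; weight (1/4)·0 = 0.
If it is in any of lockers 2, 3, and 4 (prior 1/4 each): locker 1 is the lowest-numbered option available, probability 1; weight (1/4)·1 = 1/4 each.
The weights sum to 3/4.
So P(the prize voucher in locker 3 | the attendant opened locker 1) = (1/4) / (3/4) = 1/3.

1/3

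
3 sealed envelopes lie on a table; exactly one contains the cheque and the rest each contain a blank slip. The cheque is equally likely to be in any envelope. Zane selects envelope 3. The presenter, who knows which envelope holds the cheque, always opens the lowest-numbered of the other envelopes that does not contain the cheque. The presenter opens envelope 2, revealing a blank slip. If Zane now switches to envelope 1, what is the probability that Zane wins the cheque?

Apply Bayes' rule, conditioning on where the cheque actually is.
If it is in envelope 1 (prior 1/3): envelope 2 is the lowest-numbered option available, probability 1; weight (1/3)·1 = 1/3.
If it is in envelope 2 (prior 1/3): the presenter opened envelope 2, so this case is ruled out; weight (1/3)·0 = 0.
If it is in envelope 3 (prior 1/3): the presenter would have opened envelope 1 instead, probability 0; weight (1/3)·0 = 0.
The weights sum to 1/3.
So P(the cheque in envelope 1 | the presenter opened envelope 2) = (1/3) / (1/3) = 1.

1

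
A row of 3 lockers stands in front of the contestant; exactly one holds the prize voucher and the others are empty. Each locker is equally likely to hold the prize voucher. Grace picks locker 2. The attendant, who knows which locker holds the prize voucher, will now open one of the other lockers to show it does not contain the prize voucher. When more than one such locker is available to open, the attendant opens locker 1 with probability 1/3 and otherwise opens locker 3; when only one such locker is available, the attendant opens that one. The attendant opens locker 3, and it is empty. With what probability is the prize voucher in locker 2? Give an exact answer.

2/5

Apply Bayes' rule, conditioning on where the prize voucher actually is.
If it is in locker 1 (prior 1/3): only locker 3 is available, probability 1; weight (1/3)·1 = 1/3.
If it is in locker 2 (prior 1/3): locker 1 is available but not opened, probability 2/3; weight (1/3)·(2/3) = 2/9.
If it is in locker 3 (prior 1/3): the attendant opened locker 3, so this case is ruled out; weight (1/3)·0 = 0.
The weights sum to 5/9.
So P(the prize voucher in locker 2 | the attendant opened locker 3) = (2/9) / (5/9) = 2/5.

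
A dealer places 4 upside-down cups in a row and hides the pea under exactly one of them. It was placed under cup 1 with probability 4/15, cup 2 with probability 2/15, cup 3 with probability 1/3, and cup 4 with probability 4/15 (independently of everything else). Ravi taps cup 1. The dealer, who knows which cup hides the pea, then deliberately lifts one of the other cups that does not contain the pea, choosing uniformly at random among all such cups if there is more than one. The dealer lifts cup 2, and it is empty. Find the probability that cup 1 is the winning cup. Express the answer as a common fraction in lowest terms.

Condition on the true location of the pea.
If it is under cup 1 (prior 4/15): the dealer has 3 equally likely choices, so probability 1/3; weight (4/15)·(1/3) = 4/45.
If it is under cup 2 (prior 2/15): the dealer opened cup 2, so this case is ruled out; weight (2/15)·0 = 0.
If it is under cup 3 (prior 1/3): the dealer has 2 equally likely choices, so probability 1/2; weight (1/3)·(1/2) = 1/6.
If it is under cup 4 (prior 4/15): the dealer has 2 equally likely choices, so probability 1/2; weight (4/15)·(1/2) = 2/15.
The weights sum to 7/18.
So P(the pea under cup 1 | the dealer opened cup 2) = (4/45) / (7/18) = 8/35.

8/35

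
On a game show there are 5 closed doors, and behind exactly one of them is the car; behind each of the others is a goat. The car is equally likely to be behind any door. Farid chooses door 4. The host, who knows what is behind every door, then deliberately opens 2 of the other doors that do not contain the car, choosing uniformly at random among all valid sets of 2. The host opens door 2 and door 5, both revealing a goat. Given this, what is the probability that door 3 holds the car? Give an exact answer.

Apply Bayes' rule, conditioning on where the car actually is.
If it is behind either of doors 1 and 3 (prior 1/5 each): the host has 3 equally likely choices, so probability 1/3; weight (1/5)·(1/3) = 1/15 each.
If it is behind either of doors 2 and 5 (prior 1/5 each): that door was opened and seen not to hold the prize — ruled out; weight (1/5)·0 = 0 each.
If it is behind door 4 (prior 1/5): the host has 6 equally likely choices, so probability 1/6; weight (1/5)·(1/6) = 1/30.
The weights sum to 1/6.
So P(the car behind door 3 | the host opened door 2 and door 5) = (1/15) / (1/6) = 2/5.

2/5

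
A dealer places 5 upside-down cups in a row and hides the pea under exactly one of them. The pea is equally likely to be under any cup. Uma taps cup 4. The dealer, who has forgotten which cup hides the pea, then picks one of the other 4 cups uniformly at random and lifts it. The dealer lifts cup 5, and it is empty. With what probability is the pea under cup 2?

Because the dealer chose which cup to lift without knowing where the pea is, the choice is independent of the prize location. Learning that cup 5 does not hold the pea simply rules out that one location and leaves the remaining 4 cups still equally likely by symmetry.
So P(the pea under cup 2) = 1/4.

1/4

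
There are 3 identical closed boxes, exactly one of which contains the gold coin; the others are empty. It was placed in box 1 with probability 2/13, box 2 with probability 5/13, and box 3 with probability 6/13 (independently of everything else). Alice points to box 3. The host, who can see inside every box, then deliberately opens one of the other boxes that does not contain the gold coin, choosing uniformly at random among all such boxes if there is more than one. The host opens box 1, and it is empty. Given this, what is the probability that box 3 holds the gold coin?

Consider each possible location of the gold coin in turn.
If it is in box 1 (prior 2/13): the host opened box 1, so this case is ruled out; weight (2/13)·0 = 0.
If it is in box 2 (prior 5/13): the host has no choice, probability 1; weight (5/13)·1 = 5/13.
If it is in box 3 (prior 6/13): the host has 2 equally likely choices, so probability 1/2; weight (6/13)·(1/2) = 3/13.
The weights sum to 8/13.
So P(the gold coin in box 3 | the host opened box 1) = (3/13) / (8/13) = 3/8.

3/8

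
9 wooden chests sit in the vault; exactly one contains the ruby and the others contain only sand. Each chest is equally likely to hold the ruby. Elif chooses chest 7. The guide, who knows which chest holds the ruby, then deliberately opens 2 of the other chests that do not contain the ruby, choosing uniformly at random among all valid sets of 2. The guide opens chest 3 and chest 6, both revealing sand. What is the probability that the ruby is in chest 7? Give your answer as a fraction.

Condition on the true location of the ruby.
If it is in any of chests 1, 2, 4, 5, 8, and 9 (prior 1/9 each): the guide has 21 equally likely choices, so probability 1/21; weight (1/9)·(1/21) = 1/189 each.
If it is in either of chests 3 and 6 (prior 1/9 each): that chest was opened and seen not to hold the prize — ruled out; weight (1/9)·0 = 0 each.
If it is in chest 7 (prior 1/9): the guide has 28 equally likely choices, so probability 1/28; weight (1/9)·(1/28) = 1/252.
The weights sum to 1/28.
So P(the ruby in chest 7 | the guide opened chest 3 and chest 6) = (1/252) / (1/28) = 1/9.

1/9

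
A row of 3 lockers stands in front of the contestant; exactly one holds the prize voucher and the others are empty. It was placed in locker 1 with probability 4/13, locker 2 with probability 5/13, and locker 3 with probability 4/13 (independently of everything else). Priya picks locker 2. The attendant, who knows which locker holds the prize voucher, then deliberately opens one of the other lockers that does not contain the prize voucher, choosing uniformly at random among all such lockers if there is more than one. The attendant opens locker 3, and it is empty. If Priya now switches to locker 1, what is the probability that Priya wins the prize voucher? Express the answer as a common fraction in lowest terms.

Consider each possible location of the prize voucher in turn.
If it is in locker 1 (prior 4/13): the attendant has no choice, probability 1; weight (4/13)·1 = 4/13.
If it is in locker 2 (prior 5/13): the attendant has 2 equally likely choices, so probability 1/2; weight (5/13)·(1/2) = 5/26.
If it is in locker 3 (prior 4/13): the attendant opened locker 3, so this case is ruled out; weight (4/13)·0 = 0.
The weights sum to 1/2.
So P(the prize voucher in locker 1 | the attendant opened locker 3) = (4/13) / (1/2) = 8/13.

8/13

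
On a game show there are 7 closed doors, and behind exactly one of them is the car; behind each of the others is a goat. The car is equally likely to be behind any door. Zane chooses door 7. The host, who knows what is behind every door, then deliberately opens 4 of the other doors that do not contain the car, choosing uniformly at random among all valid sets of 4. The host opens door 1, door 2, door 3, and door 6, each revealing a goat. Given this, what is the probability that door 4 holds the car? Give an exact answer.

Consider each possible location of the car in turn.
If it is behind any of doors 1, 2, 3, and 6 (prior 1/7 each): that door was opened and seen not to hold the prize — ruled out; weight (1/7)·0 = 0 each.
If it is behind either of doors 4 and 5 (prior 1/7 each): the host has 5 equally likely choices, so probability 1/5; weight (1/7)·(1/5) = 1/35 each.
If it is behind door 7 (prior 1/7): the host has 15 equally likely choices, so probability 1/15; weight (1/7)·(1/15) = 1/105.
The weights sum to 1/15.
So P(the car behind door 4 | the host opened door 1, door 2, door 3, and door 6) = (1/35) / (1/15) = 3/7.

3/7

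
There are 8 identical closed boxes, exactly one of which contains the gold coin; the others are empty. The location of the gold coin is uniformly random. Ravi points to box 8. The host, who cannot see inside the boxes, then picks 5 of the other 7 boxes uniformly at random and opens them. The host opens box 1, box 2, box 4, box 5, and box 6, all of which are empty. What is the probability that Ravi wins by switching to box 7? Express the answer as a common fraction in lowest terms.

1/3

Because the host chose which boxes to open without knowing where the gold coin is, the choice is independent of the prize location. Learning that none of the 5 opened boxes holds the gold coin simply rules out those 5 locations and leaves the remaining 3 boxes still equally likely by symmetry.
So P(the gold coin in box 7) = 1/3.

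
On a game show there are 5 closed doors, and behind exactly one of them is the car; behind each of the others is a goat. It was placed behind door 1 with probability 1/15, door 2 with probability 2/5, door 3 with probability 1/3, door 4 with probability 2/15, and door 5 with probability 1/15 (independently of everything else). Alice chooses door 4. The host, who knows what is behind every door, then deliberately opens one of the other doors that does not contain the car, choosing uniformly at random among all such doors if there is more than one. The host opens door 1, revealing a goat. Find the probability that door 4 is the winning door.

Apply Bayes' rule, conditioning on where the car actually is.
If it is behind door 1 (prior 1/15): the host opened door 1, so this case is ruled out; weight (1/15)·0 = 0.
If it is behind door 2 (prior 2/5): the host has 3 equally likely choices, so probability 1/3; weight (2/5)·(1/3) = 2/15.
If it is behind door 3 (prior 1/3): the host has 3 equally likely choices, so probability 1/3; weight (1/3)·(1/3) = 1/9.
If it is behind door 4 (prior 2/15): the host has 4 equally likely choices, so probability 1/4; weight (2/15)·(1/4) = 1/30.
If it is behind door 5 (prior 1/15): the host has 3 equally likely choices, so probability 1/3; weight (1/15)·(1/3) = 1/45.
The weights sum to 3/10.
So P(the car behind door 4 | the host opened door 1) = (1/30) / (3/10) = 1/9.

1/9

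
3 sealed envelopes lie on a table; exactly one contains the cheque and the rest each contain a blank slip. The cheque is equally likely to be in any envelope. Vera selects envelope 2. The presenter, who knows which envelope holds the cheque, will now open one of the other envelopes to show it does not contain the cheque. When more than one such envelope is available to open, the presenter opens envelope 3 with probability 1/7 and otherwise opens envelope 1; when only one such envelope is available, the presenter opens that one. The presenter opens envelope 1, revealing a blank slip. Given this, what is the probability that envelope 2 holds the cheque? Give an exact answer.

Consider each possible location of the cheque in turn.
If it is in envelope 1 (prior 1/3): the presenter opened envelope 1, so this case is ruled out; weight (1/3)·0 = 0.
If it is in envelope 2 (prior 1/3): envelope 3 is available but not opened, probability 6/7; weight (1/3)·(6/7) = 2/7.
If it is in envelope 3 (prior 1/3): only envelope 1 is available, probability 1; weight (1/3)·1 = 1/3.
The weights sum to 13/21.
So P(the cheque in envelope 2 | the presenter opened envelope 1) = (2/7) / (13/21) = 6/13.

6/13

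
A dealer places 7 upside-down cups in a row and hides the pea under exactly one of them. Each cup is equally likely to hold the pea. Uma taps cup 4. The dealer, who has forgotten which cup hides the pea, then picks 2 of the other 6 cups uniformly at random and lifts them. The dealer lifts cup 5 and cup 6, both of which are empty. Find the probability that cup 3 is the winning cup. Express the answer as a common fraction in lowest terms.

1/5

Condition on the true location of the pea.
If it is under any of cups 1, 2, 3, 4, and 7 (prior 1/7 each): the dealer picks exactly this set with probability 1/15 regardless, and none is the prize; weight (1/7)·(1/15) = 1/105 each.
If it is under either of cups 5 and 6 (prior 1/7 each): that cup was opened and seen not to hold the prize — ruled out; weight (1/7)·0 = 0 each.
The weights sum to 1/21.
So P(the pea under cup 3 | the dealer opened cup 5 and cup 6) = (1/105) / (1/21) = 1/5.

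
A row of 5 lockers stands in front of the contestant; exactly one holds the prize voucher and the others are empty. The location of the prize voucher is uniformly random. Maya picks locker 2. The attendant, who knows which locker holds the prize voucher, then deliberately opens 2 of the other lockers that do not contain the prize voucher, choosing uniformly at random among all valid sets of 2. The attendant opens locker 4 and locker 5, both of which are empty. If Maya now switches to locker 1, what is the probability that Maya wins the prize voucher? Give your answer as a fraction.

2/5

Apply Bayes' rule, conditioning on where the prize voucher actually is.
If it is in either of lockers 1 and 3 (prior 1/5 each): the attendant has 3 equally likely choices, so probability 1/3; weight (1/5)·(1/3) = 1/15 each.
If it is in locker 2 (prior 1/5): the attendant has 6 equally likely choices, so probability 1/6; weight (1/5)·(1/6) = 1/30.
If it is in either of lockers 4 and 5 (prior 1/5 each): that locker was opened and seen not to hold the prize — ruled out; weight (1/5)·0 = 0 each.
The weights sum to 1/6.
So P(the prize voucher in locker 1 | the attendant opened locker 4 and locker 5) = (1/15) / (1/6) = 2/5.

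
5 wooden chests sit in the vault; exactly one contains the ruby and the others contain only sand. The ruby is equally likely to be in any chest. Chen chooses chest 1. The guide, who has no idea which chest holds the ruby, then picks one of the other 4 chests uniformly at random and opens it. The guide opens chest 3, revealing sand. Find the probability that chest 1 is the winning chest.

Because the guide chose which chest to open without knowing where the ruby is, the choice is independent of the prize location. Learning that chest 3 does not hold the ruby simply rules out that one location and leaves the remaining 4 chests still equally likely by symmetry.
So P(the ruby in chest 1) = 1/4.

1/4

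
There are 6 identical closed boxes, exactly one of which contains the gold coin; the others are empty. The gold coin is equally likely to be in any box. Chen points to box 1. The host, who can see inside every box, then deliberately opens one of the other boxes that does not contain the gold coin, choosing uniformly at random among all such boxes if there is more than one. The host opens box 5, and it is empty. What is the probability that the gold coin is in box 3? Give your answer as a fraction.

Consider each possible location of the gold coin in turn.
If it is in box 1 (prior 1/6): the host has 5 equally likely choices, so probability 1/5; weight (1/6)·(1/5) = 1/30.
If it is in any of boxes 2, 3, 4, and 6 (prior 1/6 each): the host has 4 equally likely choices, so probability 1/4; weight (1/6)·(1/4) = 1/24 each.
If it is in box 5 (prior 1/6): the host opened box 5, so this case is ruled out; weight (1/6)·0 = 0.
The weights sum to 1/5.
So P(the gold coin in box 3 | the host opened box 5) = (1/24) / (1/5) = 5/24.

5/24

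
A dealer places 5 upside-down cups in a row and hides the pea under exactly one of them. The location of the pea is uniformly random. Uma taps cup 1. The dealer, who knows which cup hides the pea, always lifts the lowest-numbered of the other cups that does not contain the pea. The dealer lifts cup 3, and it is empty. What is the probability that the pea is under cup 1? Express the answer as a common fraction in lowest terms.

Condition on the true location of the pea.
If it is under any of cups 1, 4, and 5 (prior 1/5 each): the dealer would have opened cup 2 instead, probability 0; weight (1/5)·0 = 0 each.
If it is under cup 2 (prior 1/5): cup 3 is the lowest-numbered option available, probability 1; weight (1/5)·1 = 1/5.
If it is under cup 3 (prior 1/5): the dealer opened cup 3, so this case is ruled out; weight (1/5)·0 = 0.
The weights sum to 1/5.
So P(the pea under cup 1 | the dealer opened cup 3) = 0 / (1/5) = 0.

0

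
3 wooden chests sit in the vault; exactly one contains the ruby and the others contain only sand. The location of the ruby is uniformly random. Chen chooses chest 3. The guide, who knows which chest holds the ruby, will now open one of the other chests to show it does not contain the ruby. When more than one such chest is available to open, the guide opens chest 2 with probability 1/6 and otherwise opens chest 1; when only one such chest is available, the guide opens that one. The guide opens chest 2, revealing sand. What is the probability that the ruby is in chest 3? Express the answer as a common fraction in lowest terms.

1/7

Condition on the true location of the ruby.
If it is in chest 1 (prior 1/3): only chest 2 is available, probability 1; weight (1/3)·1 = 1/3.
If it is in chest 2 (prior 1/3): the guide opened chest 2, so this case is ruled out; weight (1/3)·0 = 0.
If it is in chest 3 (prior 1/3): chest 2 is available, opened with probability 1/6; weight (1/3)·(1/6) = 1/18.
The weights sum to 7/18.
So P(the ruby in chest 3 | the guide opened chest 2) = (1/18) / (7/18) = 1/7.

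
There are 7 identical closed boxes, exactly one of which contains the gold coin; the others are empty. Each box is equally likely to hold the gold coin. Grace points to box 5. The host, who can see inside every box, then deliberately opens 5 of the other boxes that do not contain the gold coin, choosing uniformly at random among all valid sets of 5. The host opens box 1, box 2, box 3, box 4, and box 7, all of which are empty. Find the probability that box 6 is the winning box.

6/7

Consider each possible location of the gold coin in turn.
If it is in any of boxes 1, 2, 3, 4, and 7 (prior 1/7 each): that box was opened and seen not to hold the prize — ruled out; weight (1/7)·0 = 0 each.
If it is in box 5 (prior 1/7): the host has 6 equally likely choices, so probability 1/6; weight (1/7)·(1/6) = 1/42.
If it is in box 6 (prior 1/7): the host has no choice, probability 1; weight (1/7)·1 = 1/7.
The weights sum to 1/6.
So P(the gold coin in box 6 | the host opened box 1, box 2, box 3, box 4, and box 7) = (1/7) / (1/6) = 6/7.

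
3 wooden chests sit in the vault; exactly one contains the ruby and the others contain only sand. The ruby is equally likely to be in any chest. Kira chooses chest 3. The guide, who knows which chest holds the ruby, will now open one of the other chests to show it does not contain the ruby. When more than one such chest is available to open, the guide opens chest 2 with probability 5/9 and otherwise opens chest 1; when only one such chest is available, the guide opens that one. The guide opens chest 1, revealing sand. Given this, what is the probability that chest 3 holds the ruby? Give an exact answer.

Condition on the true location of the ruby.
If it is in chest 1 (prior 1/3): the guide opened chest 1, so this case is ruled out; weight (1/3)·0 = 0.
If it is in chest 2 (prior 1/3): only chest 1 is available, probability 1; weight (1/3)·1 = 1/3.
If it is in chest 3 (prior 1/3): chest 2 is available but not opened, probability 4/9; weight (1/3)·(4/9) = 4/27.
The weights sum to 13/27.
So P(the ruby in chest 3 | the guide opened chest 1) = (4/27) / (13/27) = 4/13.

4/13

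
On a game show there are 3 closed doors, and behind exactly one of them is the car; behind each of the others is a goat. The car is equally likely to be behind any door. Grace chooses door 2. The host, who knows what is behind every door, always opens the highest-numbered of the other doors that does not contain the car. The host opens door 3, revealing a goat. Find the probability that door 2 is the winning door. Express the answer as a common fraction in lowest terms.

Apply Bayes' rule, conditioning on where the car actually is.
If it is behind either of doors 1 and 2 (prior 1/3 each): door 3 is the highest-numbered option available, probability 1; weight (1/3)·1 = 1/3 each.
If it is behind door 3 (prior 1/3): the host opened door 3, so this case is ruled out; weight (1/3)·0 = 0.
The weights sum to 2/3.
So P(the car behind door 2 | the host opened door 3) = (1/3) / (2/3) = 1/2.

1/2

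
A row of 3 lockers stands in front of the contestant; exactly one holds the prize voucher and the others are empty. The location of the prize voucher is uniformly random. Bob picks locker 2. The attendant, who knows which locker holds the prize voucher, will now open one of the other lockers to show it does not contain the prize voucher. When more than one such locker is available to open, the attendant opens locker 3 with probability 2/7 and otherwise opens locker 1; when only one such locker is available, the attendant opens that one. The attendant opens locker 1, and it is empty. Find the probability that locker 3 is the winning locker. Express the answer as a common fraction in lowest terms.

Condition on the true location of the prize voucher.
If it is in locker 1 (prior 1/3): the attendant opened locker 1, so this case is ruled out; weight (1/3)·0 = 0.
If it is in locker 2 (prior 1/3): locker 3 is available but not opened, probability 5/7; weight (1/3)·(5/7) = 5/21.
If it is in locker 3 (prior 1/3): only locker 1 is available, probability 1; weight (1/3)·1 = 1/3.
The weights sum to 4/7.
So P(the prize voucher in locker 3 | the attendant opened locker 1) = (1/3) / (4/7) = 7/12.

7/12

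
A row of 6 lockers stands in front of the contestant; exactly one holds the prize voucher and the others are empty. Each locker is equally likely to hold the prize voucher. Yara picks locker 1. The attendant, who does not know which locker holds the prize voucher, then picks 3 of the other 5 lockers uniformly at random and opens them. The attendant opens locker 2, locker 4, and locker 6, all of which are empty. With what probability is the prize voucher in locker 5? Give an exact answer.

Apply Bayes' rule, conditioning on where the prize voucher actually is.
If it is in any of lockers 1, 3, and 5 (prior 1/6 each): the attendant picks exactly this set with probability 1/10 regardless, and none is the prize; weight (1/6)·(1/10) = 1/60 each.
If it is in any of lockers 2, 4, and 6 (prior 1/6 each): that locker was opened and seen not to hold the prize — ruled out; weight (1/6)·0 = 0 each.
The weights sum to 1/20.
So P(the prize voucher in locker 5 | the attendant opened locker 2, locker 4, and locker 6) = (1/60) / (1/20) = 1/3.

1/3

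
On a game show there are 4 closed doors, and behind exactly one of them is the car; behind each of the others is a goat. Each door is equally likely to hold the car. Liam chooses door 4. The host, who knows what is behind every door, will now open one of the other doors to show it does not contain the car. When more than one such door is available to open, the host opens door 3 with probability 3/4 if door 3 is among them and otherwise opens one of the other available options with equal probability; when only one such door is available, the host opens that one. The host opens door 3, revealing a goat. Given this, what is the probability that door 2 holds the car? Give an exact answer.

Condition on the true location of the car.
If it is behind any of doors 1, 2, and 4 (prior 1/4 each): door 3 is available, opened with probability 3/4; weight (1/4)·(3/4) = 3/16 each.
If it is behind door 3 (prior 1/4): the host opened door 3, so this case is ruled out; weight (1/4)·0 = 0.
The weights sum to 9/16.
So P(the car behind door 2 | the host opened door 3) = (3/16) / (9/16) = 1/3.

1/3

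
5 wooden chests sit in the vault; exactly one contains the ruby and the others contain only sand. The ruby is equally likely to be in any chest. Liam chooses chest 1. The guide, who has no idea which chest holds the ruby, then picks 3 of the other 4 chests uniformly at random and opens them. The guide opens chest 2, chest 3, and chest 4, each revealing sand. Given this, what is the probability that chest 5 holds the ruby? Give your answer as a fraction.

Condition on the true location of the ruby.
If it is in either of chests 1 and 5 (prior 1/5 each): the guide picks exactly this set with probability 1/4 regardless, and none is the prize; weight (1/5)·(1/4) = 1/20 each.
If it is in any of chests 2, 3, and 4 (prior 1/5 each): that chest was opened and seen not to hold the prize — ruled out; weight (1/5)·0 = 0 each.
The weights sum to 1/10.
So P(the ruby in chest 5 | the guide opened chest 2, chest 3, and chest 4) = (1/20) / (1/10) = 1/2.

1/2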